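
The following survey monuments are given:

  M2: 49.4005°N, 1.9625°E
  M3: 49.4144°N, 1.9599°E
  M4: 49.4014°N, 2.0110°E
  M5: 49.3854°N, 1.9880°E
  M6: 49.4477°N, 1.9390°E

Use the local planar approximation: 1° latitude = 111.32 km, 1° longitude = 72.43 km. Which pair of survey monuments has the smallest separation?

Pairwise distances:
M2–M3: √((0.0139·111.32)² + (-0.0026·72.43)²) = √(2.394286 + 0.035464) = 1.5588 km
M2–M4: √((0.0009·111.32)² + (0.0485·72.43)²) = √(0.010038 + 12.340150) = 3.5143 km
M2–M5: √((-0.0151·111.32)² + (0.0255·72.43)²) = √(2.825532 + 3.411280) = 2.4974 km
M2–M6: √((0.0472·111.32)² + (-0.0235·72.43)²) = √(27.607711 + 2.897161) = 5.5231 km
M3–M4: √((-0.0130·111.32)² + (0.0511·72.43)²) = √(2.094272 + 13.698682) = 3.9740 km
M3–M5: √((-0.0290·111.32)² + (0.0281·72.43)²) = √(10.421792 + 4.142377) = 3.8163 km
M3–M6: √((0.0333·111.32)² + (-0.0209·72.43)²) = √(13.741523 + 2.291551) = 4.0041 km
M4–M5: √((-0.0160·111.32)² + (-0.0230·72.43)²) = √(3.172388 + 2.775189) = 2.4388 km
M4–M6: √((0.0463·111.32)² + (-0.0720·72.43)²) = √(26.564912 + 27.195808) = 7.3322 km
M5–M6: √((0.0623·111.32)² + (-0.0490·72.43)²) = √(48.097498 + 12.595898) = 7.7906 km
Closest pair: M2–M3 at 1.5588 km.

M2 and M3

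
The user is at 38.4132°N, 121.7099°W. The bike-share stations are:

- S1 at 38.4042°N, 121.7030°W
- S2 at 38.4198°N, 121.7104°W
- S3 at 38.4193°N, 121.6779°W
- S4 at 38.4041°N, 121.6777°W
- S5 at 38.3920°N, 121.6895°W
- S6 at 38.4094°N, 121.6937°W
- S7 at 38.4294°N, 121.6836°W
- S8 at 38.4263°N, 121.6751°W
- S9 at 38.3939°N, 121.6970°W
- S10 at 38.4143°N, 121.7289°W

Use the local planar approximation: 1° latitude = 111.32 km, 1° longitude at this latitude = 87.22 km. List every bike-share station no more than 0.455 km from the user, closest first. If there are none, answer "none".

Distances from 38.4132°N, 121.7099°W:
S1: √((-0.0090·111.32)² + (0.0069·87.22)²) = √(1.003764 + 0.362185) = 1.1687 km
S2: √((0.0066·111.32)² + (-0.0005·87.22)²) = √(0.539802 + 0.001902) = 0.7360 km
S3: √((0.0061·111.32)² + (0.0320·87.22)²) = √(0.461112 + 7.789904) = 2.8725 km
S4: √((-0.0091·111.32)² + (0.0322·87.22)²) = √(1.026193 + 7.887582) = 2.9856 km
S5: √((-0.0212·111.32)² + (0.0204·87.22)²) = √(5.569524 + 3.165866) = 2.9556 km
S6: √((-0.0038·111.32)² + (0.0162·87.22)²) = √(0.178943 + 1.996467) = 1.4749 km
S7: √((0.0162·111.32)² + (0.0263·87.22)²) = √(3.252194 + 5.261913) = 2.9179 km
S8: √((0.0131·111.32)² + (0.0348·87.22)²) = √(2.126616 + 9.212779) = 3.3674 km
S9: √((-0.0193·111.32)² + (0.0129·87.22)²) = √(4.615949 + 1.265936) = 2.4253 km
S10: √((0.0011·111.32)² + (-0.0190·87.22)²) = √(0.014994 + 2.746246) = 1.6617 km
Threshold 0.455 km: none within range.

none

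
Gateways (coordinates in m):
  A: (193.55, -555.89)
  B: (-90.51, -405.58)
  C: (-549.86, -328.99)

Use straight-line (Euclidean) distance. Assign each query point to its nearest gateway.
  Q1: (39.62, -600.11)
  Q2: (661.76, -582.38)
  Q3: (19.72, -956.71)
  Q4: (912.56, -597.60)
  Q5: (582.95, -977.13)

Q1→A; Q2→A; Q3→A; Q4→A; Q5→A

Q1 at (39.62, -600.11):
  A: 160.16 m
  B: 234.04 m
  C: 648.84 m
  → nearest: A (160.16 m)
Q2 at (661.76, -582.38):
  A: 468.96 m
  B: 772.77 m
  C: 1237.83 m
  → nearest: A (468.96 m)
Q3 at (19.72, -956.71):
  A: 436.89 m
  B: 562.05 m
  C: 847.62 m
  → nearest: A (436.89 m)
Q4 at (912.56, -597.60):
  A: 720.22 m
  B: 1021.28 m
  C: 1486.88 m
  → nearest: A (720.22 m)
Q5 at (582.95, -977.13):
  A: 573.65 m
  B: 883.30 m
  C: 1305.12 m
  → nearest: A (573.65 m)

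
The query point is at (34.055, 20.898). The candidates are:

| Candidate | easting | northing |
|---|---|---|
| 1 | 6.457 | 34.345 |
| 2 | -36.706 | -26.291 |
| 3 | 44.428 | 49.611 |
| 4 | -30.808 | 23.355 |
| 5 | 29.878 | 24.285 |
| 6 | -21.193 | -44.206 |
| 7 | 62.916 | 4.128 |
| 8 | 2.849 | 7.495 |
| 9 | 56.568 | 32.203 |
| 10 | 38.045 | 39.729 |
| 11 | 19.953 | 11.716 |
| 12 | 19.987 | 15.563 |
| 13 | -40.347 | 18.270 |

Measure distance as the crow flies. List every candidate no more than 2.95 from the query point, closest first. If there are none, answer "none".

Distances from (34.055, 20.898):
1: √((-27.598)² + (13.447)²) = √(761.64960 + 180.82181) = 30.700
2: √((-70.761)² + (-47.189)²) = √(5007.11912 + 2226.80172) = 85.052
3: √((10.373)² + (28.713)²) = √(107.59913 + 824.43637) = 30.529
4: √((-64.863)² + (2.457)²) = √(4207.20877 + 6.03685) = 64.910
5: √((-4.177)² + (3.387)²) = √(17.44733 + 11.47177) = 5.378
6: √((-55.248)² + (-65.104)²) = √(3052.34150 + 4238.53082) = 85.387
7: √((28.861)² + (-16.770)²) = √(832.95732 + 281.23290) = 33.379
8: √((-31.206)² + (-13.403)²) = √(973.81444 + 179.64041) = 33.963
9: √((22.513)² + (11.305)²) = √(506.83517 + 127.80303) = 25.192
10: √((3.990)² + (18.831)²) = √(15.92010 + 354.60656) = 19.249
11: √((-14.102)² + (-9.182)²) = √(198.86640 + 84.30912) = 16.828
12: √((-14.068)² + (-5.335)²) = √(197.90862 + 28.46222) = 15.046
13: √((-74.402)² + (-2.628)²) = √(5535.65760 + 6.90638) = 74.448
Threshold 2.95: none within range.

none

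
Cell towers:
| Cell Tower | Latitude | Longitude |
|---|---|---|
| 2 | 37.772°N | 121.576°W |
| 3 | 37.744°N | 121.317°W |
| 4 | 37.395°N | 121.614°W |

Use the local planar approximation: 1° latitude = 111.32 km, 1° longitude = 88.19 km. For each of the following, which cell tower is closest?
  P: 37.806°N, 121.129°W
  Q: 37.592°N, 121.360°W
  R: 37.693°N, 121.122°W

P at 37.806°N, 121.129°W:
  2: √((-0.034·111.32)² + (-0.447·88.19)²) = √(14.32532 + 1554.00972) = 39.602 km
  3: √((-0.062·111.32)² + (-0.188·88.19)²) = √(47.63540 + 274.88712) = 17.959 km
  4: √((-0.411·111.32)² + (-0.485·88.19)²) = √(2093.29309 + 1829.45682) = 62.632 km
  → nearest: 3 (17.959 km)
Q at 37.592°N, 121.360°W:
  2: √((0.180·111.32)² + (-0.216·88.19)²) = √(401.50541 + 362.86592) = 27.647 km
  3: √((0.152·111.32)² + (0.043·88.19)²) = √(286.30806 + 14.38055) = 17.340 km
  4: √((-0.197·111.32)² + (-0.254·88.19)²) = √(480.92665 + 501.77165) = 31.348 km
  → nearest: 3 (17.340 km)
R at 37.693°N, 121.122°W:
  2: √((0.079·111.32)² + (-0.454·88.19)²) = √(77.33936 + 1603.06226) = 40.993 km
  3: √((0.051·111.32)² + (-0.195·88.19)²) = √(32.23196 + 295.73853) = 18.110 km
  4: √((-0.298·111.32)² + (-0.492·88.19)²) = √(1100.47181 + 1882.64697) = 54.618 km
  → nearest: 3 (18.110 km)

P→3; Q→3; R→3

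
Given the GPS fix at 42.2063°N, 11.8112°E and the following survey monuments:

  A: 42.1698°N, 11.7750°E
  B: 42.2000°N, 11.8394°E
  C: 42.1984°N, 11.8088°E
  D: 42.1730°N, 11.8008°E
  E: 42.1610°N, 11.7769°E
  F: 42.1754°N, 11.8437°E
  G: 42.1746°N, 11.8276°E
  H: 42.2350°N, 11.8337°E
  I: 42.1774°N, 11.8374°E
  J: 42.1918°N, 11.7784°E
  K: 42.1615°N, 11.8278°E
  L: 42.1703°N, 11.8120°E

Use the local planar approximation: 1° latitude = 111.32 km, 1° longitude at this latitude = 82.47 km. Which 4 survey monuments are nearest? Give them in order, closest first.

C, B, J, H

Distances from 42.2063°N, 11.8112°E:
A: 5.0420 km
B: 2.4291 km
C: 0.9014 km
D: 3.8049 km
E: 5.7820 km
F: 4.3607 km
G: 3.7792 km
H: 3.6947 km
I: 3.8754 km
J: 3.1500 km
K: 5.1716 km
L: 4.0081 km
Sorted: C (0.9014 km) < B (2.4291 km) < J (3.1500 km) < H (3.6947 km) < G (3.7792 km) < D (3.8049 km) < …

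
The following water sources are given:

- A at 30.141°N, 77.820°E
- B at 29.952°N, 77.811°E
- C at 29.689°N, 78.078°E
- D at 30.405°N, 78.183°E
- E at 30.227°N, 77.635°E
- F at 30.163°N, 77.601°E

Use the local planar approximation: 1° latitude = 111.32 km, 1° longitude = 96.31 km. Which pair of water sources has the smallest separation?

Pairwise distances:
E–F: 7.841 km
A–E: 20.226 km
A–B: 21.057 km
A–F: 21.234 km
B–F: 30.996 km
B–E: 34.993 km
B–C: 38.967 km
A–D: 45.672 km
A–C: 56.118 km
D–E: 56.375 km
B–D: 61.859 km
D–F: 62.190 km
C–F: 69.962 km
C–E: 73.533 km
C–D: 80.344 km
Closest pair: E–F at 7.841 km.

E and F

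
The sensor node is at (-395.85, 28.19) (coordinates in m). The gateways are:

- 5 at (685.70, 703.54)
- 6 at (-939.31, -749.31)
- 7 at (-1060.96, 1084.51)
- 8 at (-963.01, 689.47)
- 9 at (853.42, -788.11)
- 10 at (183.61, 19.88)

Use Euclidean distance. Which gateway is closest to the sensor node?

Distances from (-395.85, 28.19):
5: √((1081.55)² + (675.35)²) = √(1169750.4025 + 456097.6225) = 1275.09 m
6: √((-543.46)² + (-777.50)²) = √(295348.7716 + 604506.2500) = 948.61 m
7: √((-665.11)² + (1056.32)²) = √(442371.3121 + 1115811.9424) = 1248.27 m
8: √((-567.16)² + (661.28)²) = √(321670.4656 + 437291.2384) = 871.18 m
9: √((1249.27)² + (-816.30)²) = √(1560675.5329 + 666345.6900) = 1492.32 m
10: √((579.46)² + (-8.31)²) = √(335773.8916 + 69.0561) = 579.52 m
Minimum: 10 at 579.52 m.

10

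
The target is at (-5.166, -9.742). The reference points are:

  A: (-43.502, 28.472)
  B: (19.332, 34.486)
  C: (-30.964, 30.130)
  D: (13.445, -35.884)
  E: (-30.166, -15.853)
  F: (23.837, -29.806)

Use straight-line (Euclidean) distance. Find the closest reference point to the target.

Distances from (-5.166, -9.742):
A: 54.129
B: 50.560
C: 47.490
D: 32.090
E: 25.736
F: 35.267
Minimum: E at 25.736.

E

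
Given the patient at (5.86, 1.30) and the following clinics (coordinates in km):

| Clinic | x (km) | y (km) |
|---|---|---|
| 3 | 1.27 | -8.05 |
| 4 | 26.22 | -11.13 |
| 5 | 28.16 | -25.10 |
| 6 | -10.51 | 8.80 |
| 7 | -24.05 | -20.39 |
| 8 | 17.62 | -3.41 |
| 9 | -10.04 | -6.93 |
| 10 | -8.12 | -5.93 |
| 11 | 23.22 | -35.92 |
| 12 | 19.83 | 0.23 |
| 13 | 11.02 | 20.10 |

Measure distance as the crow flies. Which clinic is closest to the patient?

3

Distances from (5.86, 1.30):
3: 10.42 km
4: 23.85 km
5: 34.56 km
6: 18.01 km
7: 36.95 km
8: 12.67 km
9: 17.90 km
10: 15.74 km
11: 41.07 km
12: 14.01 km
13: 19.50 km
Minimum: 3 at 10.42 km.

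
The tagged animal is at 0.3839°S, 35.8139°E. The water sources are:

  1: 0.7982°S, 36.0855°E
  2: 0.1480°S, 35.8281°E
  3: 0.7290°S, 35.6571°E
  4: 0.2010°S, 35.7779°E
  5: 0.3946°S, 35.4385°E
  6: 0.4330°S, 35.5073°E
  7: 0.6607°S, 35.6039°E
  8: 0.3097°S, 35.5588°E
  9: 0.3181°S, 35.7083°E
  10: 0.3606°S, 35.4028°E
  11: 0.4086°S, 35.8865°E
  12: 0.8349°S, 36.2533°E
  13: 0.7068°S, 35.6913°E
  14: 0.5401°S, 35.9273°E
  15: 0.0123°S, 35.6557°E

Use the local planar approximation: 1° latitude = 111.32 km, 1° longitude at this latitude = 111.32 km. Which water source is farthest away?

12

Distances from 0.3839°S, 35.8139°E:
1: √((-0.4143·111.32)² + (0.2716·111.32)²) = √(2127.042962 + 914.125716) = 55.1468 km
2: √((0.2359·111.32)² + (0.0142·111.32)²) = √(689.607978 + 2.498752) = 26.3079 km
3: √((-0.3451·111.32)² + (-0.1568·111.32)²) = √(1475.829931 + 304.676187) = 42.1960 km
4: √((0.1829·111.32)² + (-0.0360·111.32)²) = √(414.547028 + 16.060217) = 20.7511 km
5: √((-0.0107·111.32)² + (-0.3754·111.32)²) = √(1.418776 + 1746.364650) = 41.8065 km
6: √((-0.0491·111.32)² + (-0.3066·111.32)²) = √(29.875101 + 1164.905502) = 34.5656 km
7: √((-0.2768·111.32)² + (-0.2100·111.32)²) = √(949.464141 + 546.493480) = 38.6776 km
8: √((0.0742·111.32)² + (-0.2551·111.32)²) = √(68.226675 + 806.431183) = 29.5746 km
9: √((0.0658·111.32)² + (-0.1056·111.32)²) = √(53.653515 + 138.189241) = 13.8507 km
10: √((0.0233·111.32)² + (-0.4111·111.32)²) = √(6.727570 + 2094.311844) = 45.8371 km
11: √((-0.0247·111.32)² + (0.0726·111.32)²) = √(7.560322 + 65.316008) = 8.5368 km
12: √((-0.4510·111.32)² + (0.4394·111.32)²) = √(2520.574156 + 2392.580179) = 70.0939 km
13: √((-0.3229·111.32)² + (-0.1226·111.32)²) = √(1292.059416 + 186.263318) = 38.4490 km
14: √((-0.1562·111.32)² + (0.1134·111.32)²) = √(302.348943 + 159.357499) = 21.4874 km
15: √((0.3716·111.32)² + (-0.1582·111.32)²) = √(1711.188315 + 310.141122) = 44.9592 km
Maximum: 12 at 70.0939 km.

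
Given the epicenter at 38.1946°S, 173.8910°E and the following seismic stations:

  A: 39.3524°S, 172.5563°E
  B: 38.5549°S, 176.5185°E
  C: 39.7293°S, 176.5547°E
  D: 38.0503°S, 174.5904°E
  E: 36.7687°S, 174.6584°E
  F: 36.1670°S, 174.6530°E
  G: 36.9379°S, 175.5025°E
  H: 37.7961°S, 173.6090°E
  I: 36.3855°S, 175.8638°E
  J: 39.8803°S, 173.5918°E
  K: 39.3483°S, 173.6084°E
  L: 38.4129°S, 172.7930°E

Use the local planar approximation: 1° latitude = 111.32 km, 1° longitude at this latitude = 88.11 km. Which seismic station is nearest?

H

Distances from 38.1946°S, 173.8910°E:
A: √((-1.1578·111.32)² + (-1.3347·88.11)²) = √(16611.677297 + 13829.858079) = 174.4750 km
B: √((-0.3603·111.32)² + (2.6275·88.11)²) = √(1608.699473 + 53596.428656) = 234.9577 km
C: √((-1.5347·111.32)² + (2.6637·88.11)²) = √(29187.263679 + 55083.436128) = 290.2942 km
D: √((0.1443·111.32)² + (0.6994·88.11)²) = √(258.035261 + 3797.533891) = 63.6834 km
E: √((1.4259·111.32)² + (0.7674·88.11)²) = √(25195.590044 + 4571.871257) = 172.5325 km
F: √((2.0276·111.32)² + (0.7620·88.11)²) = √(50946.101959 + 4507.755430) = 235.4864 km
G: √((1.2567·111.32)² + (1.6115·88.11)²) = √(19570.847168 + 20160.951375) = 199.3284 km
H: √((0.3985·111.32)² + (-0.2820·88.11)²) = √(1967.900095 + 617.374403) = 50.8456 km
I: √((1.8091·111.32)² + (1.9728·88.11)²) = √(40557.534154 + 30214.577169) = 266.0303 km
J: √((-1.6857·111.32)² + (-0.2992·88.11)²) = √(35213.319642 + 694.982039) = 189.4949 km
K: √((-1.1537·111.32)² + (-0.2826·88.11)²) = √(16494.235104 + 620.004323) = 130.8214 km
L: √((-0.2183·111.32)² + (-1.0980·88.11)²) = √(590.546183 + 9359.552457) = 99.7502 km
Minimum: H at 50.8456 km.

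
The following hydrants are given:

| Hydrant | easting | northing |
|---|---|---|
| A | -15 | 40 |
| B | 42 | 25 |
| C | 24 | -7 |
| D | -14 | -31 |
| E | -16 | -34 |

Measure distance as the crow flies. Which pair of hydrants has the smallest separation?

Pairwise distances:
A–B: √((57)² + (-15)²) = √(3249.000 + 225.000) = 58.9
A–C: √((39)² + (-47)²) = √(1521.000 + 2209.000) = 61.1
A–D: √((1)² + (-71)²) = √(1.000 + 5041.000) = 71.0
A–E: √((-1)² + (-74)²) = √(1.000 + 5476.000) = 74.0
B–C: √((-18)² + (-32)²) = √(324.000 + 1024.000) = 36.7
B–D: √((-56)² + (-56)²) = √(3136.000 + 3136.000) = 79.2
B–E: √((-58)² + (-59)²) = √(3364.000 + 3481.000) = 82.7
C–D: √((-38)² + (-24)²) = √(1444.000 + 576.000) = 44.9
C–E: √((-40)² + (-27)²) = √(1600.000 + 729.000) = 48.3
D–E: √((-2)² + (-3)²) = √(4.000 + 9.000) = 3.6
Closest pair: D–E at 3.6.

D and E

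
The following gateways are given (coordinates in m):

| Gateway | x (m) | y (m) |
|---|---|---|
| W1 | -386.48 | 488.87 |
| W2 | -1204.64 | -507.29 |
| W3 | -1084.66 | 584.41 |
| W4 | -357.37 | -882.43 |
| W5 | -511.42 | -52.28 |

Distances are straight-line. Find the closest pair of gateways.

Pairwise distances:
W1–W5: 555.39 m
W1–W3: 704.69 m
W2–W5: 829.21 m
W4–W5: 844.32 m
W3–W5: 856.73 m
W2–W4: 926.60 m
W2–W3: 1098.27 m
W1–W2: 1289.08 m
W1–W4: 1371.61 m
W3–W4: 1637.24 m
Closest pair: W1–W5 at 555.39 m.

W1 and W5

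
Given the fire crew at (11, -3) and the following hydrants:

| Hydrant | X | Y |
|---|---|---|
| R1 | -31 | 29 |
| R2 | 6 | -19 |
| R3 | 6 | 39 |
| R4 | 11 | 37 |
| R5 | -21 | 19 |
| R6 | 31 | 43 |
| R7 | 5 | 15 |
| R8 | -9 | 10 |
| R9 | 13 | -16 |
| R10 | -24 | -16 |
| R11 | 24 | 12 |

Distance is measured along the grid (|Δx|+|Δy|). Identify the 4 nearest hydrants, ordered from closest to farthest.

R9, R2, R7, R11

Distances from (11, -3):
R1: |-42| + |32| = 42 + 32 = 74
R2: |-5| + |-16| = 5 + 16 = 21
R3: |-5| + |42| = 5 + 42 = 47
R4: |0| + |40| = 0 + 40 = 40
R5: |-32| + |22| = 32 + 22 = 54
R6: |20| + |46| = 20 + 46 = 66
R7: |-6| + |18| = 6 + 18 = 24
R8: |-20| + |13| = 20 + 13 = 33
R9: |2| + |-13| = 2 + 13 = 15
R10: |-35| + |-13| = 35 + 13 = 48
R11: |13| + |15| = 13 + 15 = 28
Sorted: R9 (15) < R2 (21) < R7 (24) < R11 (28) < R8 (33) < R4 (40) < …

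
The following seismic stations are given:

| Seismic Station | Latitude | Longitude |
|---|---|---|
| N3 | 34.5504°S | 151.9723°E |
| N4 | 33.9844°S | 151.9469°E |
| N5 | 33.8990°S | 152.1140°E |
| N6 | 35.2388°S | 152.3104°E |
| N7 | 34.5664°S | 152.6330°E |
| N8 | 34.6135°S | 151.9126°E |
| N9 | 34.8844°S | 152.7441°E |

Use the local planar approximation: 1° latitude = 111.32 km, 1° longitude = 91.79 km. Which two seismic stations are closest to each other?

Pairwise distances:
N3–N4: 63.0502 km
N3–N5: 73.6711 km
N3–N6: 82.6782 km
N3–N7: 60.6718 km
N3–N8: 8.9090 km
N3–N9: 80.0076 km
N4–N5: 18.0454 km
N4–N6: 143.5707 km
N4–N7: 90.3528 km
N4–N8: 70.1021 km
N4–N9: 124.0654 km
N5–N6: 150.2321 km
N5–N7: 88.2565 km
N5–N8: 81.6582 km
N5–N9: 124.0082 km
N6–N7: 80.4959 km
N6–N8: 78.6041 km
N6–N9: 56.0467 km
N7–N8: 66.3331 km
N7–N9: 36.8394 km
N8–N9: 82.0651 km
Closest pair: N3–N8 at 8.9090 km.

N3 and N8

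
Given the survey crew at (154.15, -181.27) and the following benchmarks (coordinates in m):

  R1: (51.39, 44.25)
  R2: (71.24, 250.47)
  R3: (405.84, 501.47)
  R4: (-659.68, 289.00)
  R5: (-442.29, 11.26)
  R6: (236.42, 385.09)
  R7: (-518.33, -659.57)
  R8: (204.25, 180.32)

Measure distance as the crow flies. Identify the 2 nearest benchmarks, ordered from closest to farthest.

Distances from (154.15, -181.27):
R1: √((-102.76)² + (225.52)²) = √(10559.6176 + 50859.2704) = 247.83 m
R2: √((-82.91)² + (431.74)²) = √(6874.0681 + 186399.4276) = 439.63 m
R3: √((251.69)² + (682.74)²) = √(63347.8561 + 466133.9076) = 727.65 m
R4: √((-813.83)² + (470.27)²) = √(662319.2689 + 221153.8729) = 939.93 m
R5: √((-596.44)² + (192.53)²) = √(355740.6736 + 37067.8009) = 626.74 m
R6: √((82.27)² + (566.36)²) = √(6768.3529 + 320763.6496) = 572.30 m
R7: √((-672.48)² + (-478.30)²) = √(452229.3504 + 228770.8900) = 825.23 m
R8: √((50.10)² + (361.59)²) = √(2510.0100 + 130747.3281) = 365.04 m
Sorted: R1 (247.83 m) < R8 (365.04 m) < R2 (439.63 m) < R6 (572.30 m) < …

R1, R8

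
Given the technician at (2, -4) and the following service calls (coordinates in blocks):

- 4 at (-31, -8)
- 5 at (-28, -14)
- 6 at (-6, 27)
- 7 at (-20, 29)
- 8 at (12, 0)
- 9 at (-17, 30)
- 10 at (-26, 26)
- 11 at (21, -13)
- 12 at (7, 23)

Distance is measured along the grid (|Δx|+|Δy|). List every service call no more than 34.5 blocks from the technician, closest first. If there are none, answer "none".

8, 11, 12

Distances from (2, -4):
4: |-33| + |-4| = 33 + 4 = 37 blocks
5: |-30| + |-10| = 30 + 10 = 40 blocks
6: |-8| + |31| = 8 + 31 = 39 blocks
7: |-22| + |33| = 22 + 33 = 55 blocks
8: |10| + |4| = 10 + 4 = 14 blocks
9: |-19| + |34| = 19 + 34 = 53 blocks
10: |-28| + |30| = 28 + 30 = 58 blocks
11: |19| + |-9| = 19 + 9 = 28 blocks
12: |5| + |27| = 5 + 27 = 32 blocks
Threshold 34.5 blocks: 8 (14 blocks), 11 (28 blocks), 12 (32 blocks) are within range.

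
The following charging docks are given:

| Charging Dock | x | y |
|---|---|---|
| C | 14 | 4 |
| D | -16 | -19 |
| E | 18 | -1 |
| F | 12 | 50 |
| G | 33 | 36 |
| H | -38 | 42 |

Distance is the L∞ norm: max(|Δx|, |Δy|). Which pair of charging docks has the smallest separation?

C and E

Pairwise distances:
C–D: max(|-30|, |-23|) = 30
C–E: max(|4|, |-5|) = 5
C–F: max(|-2|, |46|) = 46
C–G: max(|19|, |32|) = 32
C–H: max(|-52|, |38|) = 52
D–E: max(|34|, |18|) = 34
D–F: max(|28|, |69|) = 69
D–G: max(|49|, |55|) = 55
D–H: max(|-22|, |61|) = 61
E–F: max(|-6|, |51|) = 51
E–G: max(|15|, |37|) = 37
E–H: max(|-56|, |43|) = 56
F–G: max(|21|, |-14|) = 21
F–H: max(|-50|, |-8|) = 50
G–H: max(|-71|, |6|) = 71
Closest pair: C–E at 5.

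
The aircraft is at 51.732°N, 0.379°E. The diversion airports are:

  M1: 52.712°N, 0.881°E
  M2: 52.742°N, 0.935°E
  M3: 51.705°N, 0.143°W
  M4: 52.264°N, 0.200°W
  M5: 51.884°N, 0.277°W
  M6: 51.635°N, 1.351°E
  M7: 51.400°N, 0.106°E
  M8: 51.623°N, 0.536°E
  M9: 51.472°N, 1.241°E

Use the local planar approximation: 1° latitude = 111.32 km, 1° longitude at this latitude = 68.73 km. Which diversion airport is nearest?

Distances from 51.732°N, 0.379°E:
M1: √((0.980·111.32)² + (0.502·68.73)²) = √(11901.41356 + 1190.41975) = 114.420 km
M2: √((1.010·111.32)² + (0.556·68.73)²) = √(12641.22446 + 1460.30062) = 118.750 km
M3: √((-0.027·111.32)² + (-0.522·68.73)²) = √(9.03387 + 1287.16343) = 36.003 km
M4: √((0.532·111.32)² + (-0.579·68.73)²) = √(3507.27371 + 1583.61576) = 71.350 km
M5: √((0.152·111.32)² + (-0.656·68.73)²) = √(286.30806 + 2032.82675) = 48.157 km
M6: √((-0.097·111.32)² + (0.972·68.73)²) = √(116.59767 + 4462.98285) = 67.673 km
M7: √((-0.332·111.32)² + (-0.273·68.73)²) = √(1365.91150 + 352.06105) = 41.448 km
M8: √((-0.109·111.32)² + (0.157·68.73)²) = √(147.23104 + 116.43726) = 16.238 km
M9: √((-0.260·111.32)² + (0.862·68.73)²) = √(837.70883 + 3510.00083) = 65.937 km
Minimum: M8 at 16.238 km.

M8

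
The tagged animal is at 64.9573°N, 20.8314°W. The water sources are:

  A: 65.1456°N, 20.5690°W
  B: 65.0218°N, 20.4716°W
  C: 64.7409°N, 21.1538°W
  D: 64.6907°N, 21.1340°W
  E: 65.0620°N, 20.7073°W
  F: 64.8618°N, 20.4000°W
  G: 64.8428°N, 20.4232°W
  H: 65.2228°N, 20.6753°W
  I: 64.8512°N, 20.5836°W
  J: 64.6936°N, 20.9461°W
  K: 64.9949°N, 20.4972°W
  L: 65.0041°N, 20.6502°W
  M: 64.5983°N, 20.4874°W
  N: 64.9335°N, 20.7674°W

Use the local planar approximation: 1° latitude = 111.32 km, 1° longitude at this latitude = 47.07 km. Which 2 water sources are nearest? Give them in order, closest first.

N, L

Distances from 64.9573°N, 20.8314°W:
A: √((0.1883·111.32)² + (0.2624·47.07)²) = √(439.386830 + 152.551351) = 24.3298 km
B: √((0.0645·111.32)² + (0.3598·47.07)²) = √(51.554410 + 286.820847) = 18.3950 km
C: √((-0.2164·111.32)² + (-0.3224·47.07)²) = √(580.311141 + 230.291794) = 28.4711 km
D: √((-0.2666·111.32)² + (-0.3026·47.07)²) = √(880.778461 + 202.873931) = 32.9189 km
E: √((0.1047·111.32)² + (0.1241·47.07)²) = √(135.843780 + 34.121802) = 13.0371 km
F: √((-0.0955·111.32)² + (0.4314·47.07)²) = √(113.019437 + 412.333555) = 22.9206 km
G: √((-0.1145·111.32)² + (0.4082·47.07)²) = √(162.464085 + 369.176797) = 23.0573 km
H: √((0.2655·111.32)² + (0.1561·47.07)²) = √(873.525216 + 53.987623) = 30.4551 km
I: √((-0.1061·111.32)² + (0.2478·47.07)²) = √(139.500949 + 136.047636) = 16.5997 km
J: √((-0.2637·111.32)² + (-0.1147·47.07)²) = √(861.720957 + 29.148434) = 29.8474 km
K: √((0.0376·111.32)² + (0.3342·47.07)²) = √(17.519515 + 247.457880) = 16.2781 km
L: √((0.0468·111.32)² + (0.1812·47.07)²) = √(27.141766 + 72.745274) = 9.9944 km
M: √((-0.3590·111.32)² + (0.3440·47.07)²) = √(1597.111705 + 262.183455) = 43.1195 km
N: √((-0.0238·111.32)² + (0.0640·47.07)²) = √(7.019405 + 9.075036) = 4.0118 km
Sorted: N (4.0118 km) < L (9.9944 km) < E (13.0371 km) < K (16.2781 km) < …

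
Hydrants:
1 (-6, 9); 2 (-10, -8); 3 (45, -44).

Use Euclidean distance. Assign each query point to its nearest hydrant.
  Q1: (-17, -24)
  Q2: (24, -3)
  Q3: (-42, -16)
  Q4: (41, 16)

Q1→2; Q2→1; Q3→2; Q4→1

Q1 at (-17, -24):
  1: √((11)² + (33)²) = √(121.000 + 1089.000) = 34.8
  2: √((7)² + (16)²) = √(49.000 + 256.000) = 17.5
  3: √((62)² + (-20)²) = √(3844.000 + 400.000) = 65.1
  → nearest: 2 (17.5)
Q2 at (24, -3):
  1: √((-30)² + (12)²) = √(900.000 + 144.000) = 32.3
  2: √((-34)² + (-5)²) = √(1156.000 + 25.000) = 34.4
  3: √((21)² + (-41)²) = √(441.000 + 1681.000) = 46.1
  → nearest: 1 (32.3)
Q3 at (-42, -16):
  1: √((36)² + (25)²) = √(1296.000 + 625.000) = 43.8
  2: √((32)² + (8)²) = √(1024.000 + 64.000) = 33.0
  3: √((87)² + (-28)²) = √(7569.000 + 784.000) = 91.4
  → nearest: 2 (33.0)
Q4 at (41, 16):
  1: √((-47)² + (-7)²) = √(2209.000 + 49.000) = 47.5
  2: √((-51)² + (-24)²) = √(2601.000 + 576.000) = 56.4
  3: √((4)² + (-60)²) = √(16.000 + 3600.000) = 60.1
  → nearest: 1 (47.5)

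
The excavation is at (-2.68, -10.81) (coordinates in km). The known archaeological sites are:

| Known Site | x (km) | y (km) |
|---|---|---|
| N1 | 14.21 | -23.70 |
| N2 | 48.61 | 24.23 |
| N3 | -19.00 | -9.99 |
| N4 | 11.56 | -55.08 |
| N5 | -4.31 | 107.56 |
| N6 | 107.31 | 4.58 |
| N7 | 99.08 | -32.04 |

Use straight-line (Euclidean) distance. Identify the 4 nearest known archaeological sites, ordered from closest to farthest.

Distances from (-2.68, -10.81):
N1: √((16.89)² + (-12.89)²) = √(285.2721 + 166.1521) = 21.25 km
N2: √((51.29)² + (35.04)²) = √(2630.6641 + 1227.8016) = 62.12 km
N3: √((-16.32)² + (0.82)²) = √(266.3424 + 0.6724) = 16.34 km
N4: √((14.24)² + (-44.27)²) = √(202.7776 + 1959.8329) = 46.50 km
N5: √((-1.63)² + (118.37)²) = √(2.6569 + 14011.4569) = 118.38 km
N6: √((109.99)² + (15.39)²) = √(12097.8001 + 236.8521) = 111.06 km
N7: √((101.76)² + (-21.23)²) = √(10355.0976 + 450.7129) = 103.95 km
Sorted: N3 (16.34 km) < N1 (21.25 km) < N4 (46.50 km) < N2 (62.12 km) < N7 (103.95 km) < N6 (111.06 km) < …

N3, N1, N4, N2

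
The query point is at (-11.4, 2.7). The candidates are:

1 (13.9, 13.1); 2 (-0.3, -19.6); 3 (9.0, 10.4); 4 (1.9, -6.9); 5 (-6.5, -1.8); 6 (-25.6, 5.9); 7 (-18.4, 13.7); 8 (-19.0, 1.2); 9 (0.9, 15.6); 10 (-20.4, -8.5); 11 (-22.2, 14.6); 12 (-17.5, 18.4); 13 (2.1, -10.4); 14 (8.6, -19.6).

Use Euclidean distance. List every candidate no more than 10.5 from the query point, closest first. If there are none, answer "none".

Distances from (-11.4, 2.7):
1: √((25.3)² + (10.4)²) = √(640.090 + 108.160) = 27.4
2: √((11.1)² + (-22.3)²) = √(123.210 + 497.290) = 24.9
3: √((20.4)² + (7.7)²) = √(416.160 + 59.290) = 21.8
4: √((13.3)² + (-9.6)²) = √(176.890 + 92.160) = 16.4
5: √((4.9)² + (-4.5)²) = √(24.010 + 20.250) = 6.7
6: √((-14.2)² + (3.2)²) = √(201.640 + 10.240) = 14.6
7: √((-7.0)² + (11.0)²) = √(49.000 + 121.000) = 13.0
8: √((-7.6)² + (-1.5)²) = √(57.760 + 2.250) = 7.7
9: √((12.3)² + (12.9)²) = √(151.290 + 166.410) = 17.8
10: √((-9.0)² + (-11.2)²) = √(81.000 + 125.440) = 14.4
11: √((-10.8)² + (11.9)²) = √(116.640 + 141.610) = 16.1
12: √((-6.1)² + (15.7)²) = √(37.210 + 246.490) = 16.8
13: √((13.5)² + (-13.1)²) = √(182.250 + 171.610) = 18.8
14: √((20.0)² + (-22.3)²) = √(400.000 + 497.290) = 30.0
Threshold 10.5: 5 (6.7), 8 (7.7) are within range.

5, 8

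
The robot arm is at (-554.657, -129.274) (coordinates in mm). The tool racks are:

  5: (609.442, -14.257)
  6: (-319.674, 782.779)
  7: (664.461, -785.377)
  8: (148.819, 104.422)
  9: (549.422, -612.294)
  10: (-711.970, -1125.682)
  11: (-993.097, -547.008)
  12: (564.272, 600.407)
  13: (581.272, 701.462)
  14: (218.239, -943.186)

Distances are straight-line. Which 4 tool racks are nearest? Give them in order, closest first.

Distances from (-554.657, -129.274):
5: √((1164.099)² + (115.017)²) = √(1355126.48180 + 13228.91029) = 1169.767 mm
6: √((234.983)² + (912.053)²) = √(55217.01029 + 831840.67481) = 941.837 mm
7: √((1219.118)² + (-656.103)²) = √(1486248.69792 + 430471.14661) = 1384.457 mm
8: √((703.476)² + (233.696)²) = √(494878.48258 + 54613.82042) = 741.277 mm
9: √((1104.079)² + (-483.020)²) = √(1218990.43824 + 233308.32040) = 1205.114 mm
10: √((-157.313)² + (-996.408)²) = √(24747.37997 + 992828.90246) = 1008.750 mm
11: √((-438.440)² + (-417.734)²) = √(192229.63360 + 174501.69476) = 605.583 mm
12: √((1118.929)² + (729.681)²) = √(1252002.10704 + 532434.36176) = 1335.828 mm
13: √((1135.929)² + (830.736)²) = √(1290334.69304 + 690122.30170) = 1407.287 mm
14: √((772.896)² + (-813.912)²) = √(597368.22682 + 662452.74374) = 1122.417 mm
Sorted: 11 (605.583 mm) < 8 (741.277 mm) < 6 (941.837 mm) < 10 (1008.750 mm) < 14 (1122.417 mm) < 5 (1169.767 mm) < …

11, 8, 6, 10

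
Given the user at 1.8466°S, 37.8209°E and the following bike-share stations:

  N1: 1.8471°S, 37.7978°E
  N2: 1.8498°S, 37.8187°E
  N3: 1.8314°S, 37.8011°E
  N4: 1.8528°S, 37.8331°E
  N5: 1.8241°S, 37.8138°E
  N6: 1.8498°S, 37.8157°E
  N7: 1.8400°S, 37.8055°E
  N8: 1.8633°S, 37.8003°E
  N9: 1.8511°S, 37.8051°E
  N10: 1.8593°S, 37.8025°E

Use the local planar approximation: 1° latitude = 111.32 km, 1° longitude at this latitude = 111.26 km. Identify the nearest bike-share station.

N2

Distances from 1.8466°S, 37.8209°E:
N1: √((-0.0005·111.32)² + (-0.0231·111.26)²) = √(0.003098 + 6.605445) = 2.5707 km
N2: √((-0.0032·111.32)² + (-0.0022·111.26)²) = √(0.126896 + 0.059913) = 0.4322 km
N3: √((0.0152·111.32)² + (-0.0198·111.26)²) = √(2.863081 + 4.852980) = 2.7778 km
N4: √((-0.0062·111.32)² + (0.0122·111.26)²) = √(0.476354 + 1.842459) = 1.5228 km
N5: √((0.0225·111.32)² + (-0.0071·111.26)²) = √(6.273522 + 0.624015) = 2.6263 km
N6: √((-0.0032·111.32)² + (-0.0052·111.26)²) = √(0.126896 + 0.334722) = 0.6794 km
N7: √((0.0066·111.32)² + (-0.0154·111.26)²) = √(0.539802 + 2.935753) = 1.8643 km
N8: √((-0.0167·111.32)² + (-0.0206·111.26)²) = √(3.456045 + 5.253062) = 2.9511 km
N9: √((-0.0045·111.32)² + (-0.0158·111.26)²) = √(0.250941 + 3.090241) = 1.8279 km
N10: √((-0.0127·111.32)² + (-0.0184·111.26)²) = √(1.998729 + 4.190962) = 2.4879 km
Minimum: N2 at 0.4322 km.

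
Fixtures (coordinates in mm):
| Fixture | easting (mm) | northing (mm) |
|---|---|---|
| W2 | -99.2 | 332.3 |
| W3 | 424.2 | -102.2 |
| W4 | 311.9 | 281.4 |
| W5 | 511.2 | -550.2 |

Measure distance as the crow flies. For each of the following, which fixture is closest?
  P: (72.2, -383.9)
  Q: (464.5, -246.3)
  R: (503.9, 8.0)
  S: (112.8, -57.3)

P→W3; Q→W3; R→W3; S→W3

P at (72.2, -383.9):
  W2: √((-171.4)² + (716.2)²) = √(29377.960 + 512942.440) = 736.4 mm
  W3: √((352.0)² + (281.7)²) = √(123904.000 + 79354.890) = 450.8 mm
  W4: √((239.7)² + (665.3)²) = √(57456.090 + 442624.090) = 707.2 mm
  W5: √((439.0)² + (-166.3)²) = √(192721.000 + 27655.690) = 469.4 mm
  → nearest: W3 (450.8 mm)
Q at (464.5, -246.3):
  W2: √((-563.7)² + (578.6)²) = √(317757.690 + 334777.960) = 807.8 mm
  W3: √((-40.3)² + (144.1)²) = √(1624.090 + 20764.810) = 149.6 mm
  W4: √((-152.6)² + (527.7)²) = √(23286.760 + 278467.290) = 549.3 mm
  W5: √((46.7)² + (-303.9)²) = √(2180.890 + 92355.210) = 307.5 mm
  → nearest: W3 (149.6 mm)
R at (503.9, 8.0):
  W2: √((-603.1)² + (324.3)²) = √(363729.610 + 105170.490) = 684.8 mm
  W3: √((-79.7)² + (-110.2)²) = √(6352.090 + 12144.040) = 136.0 mm
  W4: √((-192.0)² + (273.4)²) = √(36864.000 + 74747.560) = 334.1 mm
  W5: √((7.3)² + (-558.2)²) = √(53.290 + 311587.240) = 558.2 mm
  → nearest: W3 (136.0 mm)
S at (112.8, -57.3):
  W2: √((-212.0)² + (389.6)²) = √(44944.000 + 151788.160) = 443.5 mm
  W3: √((311.4)² + (-44.9)²) = √(96969.960 + 2016.010) = 314.6 mm
  W4: √((199.1)² + (338.7)²) = √(39640.810 + 114717.690) = 392.9 mm
  W5: √((398.4)² + (-492.9)²) = √(158722.560 + 242950.410) = 633.8 mm
  → nearest: W3 (314.6 mm)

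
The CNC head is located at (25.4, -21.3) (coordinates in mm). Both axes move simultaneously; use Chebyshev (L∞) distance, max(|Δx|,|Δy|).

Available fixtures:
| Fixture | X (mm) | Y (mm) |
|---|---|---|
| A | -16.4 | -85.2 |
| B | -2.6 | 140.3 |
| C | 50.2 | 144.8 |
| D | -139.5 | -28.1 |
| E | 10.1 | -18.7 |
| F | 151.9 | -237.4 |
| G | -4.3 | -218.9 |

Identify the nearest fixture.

Distances from (25.4, -21.3):
A: max(|-41.8|, |-63.9|) = 63.9 mm
B: max(|-28.0|, |161.6|) = 161.6 mm
C: max(|24.8|, |166.1|) = 166.1 mm
D: max(|-164.9|, |-6.8|) = 164.9 mm
E: max(|-15.3|, |2.6|) = 15.3 mm
F: max(|126.5|, |-216.1|) = 216.1 mm
G: max(|-29.7|, |-197.6|) = 197.6 mm
Minimum: E at 15.3 mm.

E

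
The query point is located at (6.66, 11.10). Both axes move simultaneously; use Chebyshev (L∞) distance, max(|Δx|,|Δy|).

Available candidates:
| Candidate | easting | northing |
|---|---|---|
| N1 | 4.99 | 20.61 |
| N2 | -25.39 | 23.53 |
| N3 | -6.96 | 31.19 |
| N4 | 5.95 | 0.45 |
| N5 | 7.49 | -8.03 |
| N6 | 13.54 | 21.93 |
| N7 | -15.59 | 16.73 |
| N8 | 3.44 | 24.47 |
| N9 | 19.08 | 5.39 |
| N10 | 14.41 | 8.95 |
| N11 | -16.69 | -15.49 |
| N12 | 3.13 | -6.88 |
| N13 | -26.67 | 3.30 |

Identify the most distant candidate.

Distances from (6.66, 11.10):
N1: max(|-1.67|, |9.51|) = 9.51
N2: max(|-32.05|, |12.43|) = 32.05
N3: max(|-13.62|, |20.09|) = 20.09
N4: max(|-0.71|, |-10.65|) = 10.65
N5: max(|0.83|, |-19.13|) = 19.13
N6: max(|6.88|, |10.83|) = 10.83
N7: max(|-22.25|, |5.63|) = 22.25
N8: max(|-3.22|, |13.37|) = 13.37
N9: max(|12.42|, |-5.71|) = 12.42
N10: max(|7.75|, |-2.15|) = 7.75
N11: max(|-23.35|, |-26.59|) = 26.59
N12: max(|-3.53|, |-17.98|) = 17.98
N13: max(|-33.33|, |-7.80|) = 33.33
Maximum: N13 at 33.33.

N13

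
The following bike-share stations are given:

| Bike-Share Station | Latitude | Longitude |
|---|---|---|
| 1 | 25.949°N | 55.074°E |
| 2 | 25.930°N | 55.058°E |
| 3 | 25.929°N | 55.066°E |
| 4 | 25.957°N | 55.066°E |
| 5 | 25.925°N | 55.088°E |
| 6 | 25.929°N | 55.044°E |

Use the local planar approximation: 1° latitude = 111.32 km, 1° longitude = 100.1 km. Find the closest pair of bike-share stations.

2 and 3

Pairwise distances:
1–2: √((-0.019·111.32)² + (-0.016·100.1)²) = √(4.47356 + 2.56512) = 2.653 km
1–3: √((-0.020·111.32)² + (-0.008·100.1)²) = √(4.95686 + 0.64128) = 2.366 km
1–4: √((0.008·111.32)² + (-0.008·100.1)²) = √(0.79310 + 0.64128) = 1.198 km
1–5: √((-0.024·111.32)² + (0.014·100.1)²) = √(7.13787 + 1.96392) = 3.017 km
1–6: √((-0.020·111.32)² + (-0.030·100.1)²) = √(4.95686 + 9.01801) = 3.738 km
2–3: √((-0.001·111.32)² + (0.008·100.1)²) = √(0.01239 + 0.64128) = 0.809 km
2–4: √((0.027·111.32)² + (0.008·100.1)²) = √(9.03387 + 0.64128) = 3.110 km
2–5: √((-0.005·111.32)² + (0.030·100.1)²) = √(0.30980 + 9.01801) = 3.054 km
2–6: √((-0.001·111.32)² + (-0.014·100.1)²) = √(0.01239 + 1.96392) = 1.406 km
3–4: √((0.028·111.32)² + (0.000·100.1)²) = √(9.71544 + 0.00000) = 3.117 km
3–5: √((-0.004·111.32)² + (0.022·100.1)²) = √(0.19827 + 4.84968) = 2.247 km
3–6: √((0.000·111.32)² + (-0.022·100.1)²) = √(0.00000 + 4.84968) = 2.202 km
4–5: √((-0.032·111.32)² + (0.022·100.1)²) = √(12.68955 + 4.84968) = 4.188 km
4–6: √((-0.028·111.32)² + (-0.022·100.1)²) = √(9.71544 + 4.84968) = 3.816 km
5–6: √((0.004·111.32)² + (-0.044·100.1)²) = √(0.19827 + 19.39874) = 4.427 km
Closest pair: 2–3 at 0.809 km.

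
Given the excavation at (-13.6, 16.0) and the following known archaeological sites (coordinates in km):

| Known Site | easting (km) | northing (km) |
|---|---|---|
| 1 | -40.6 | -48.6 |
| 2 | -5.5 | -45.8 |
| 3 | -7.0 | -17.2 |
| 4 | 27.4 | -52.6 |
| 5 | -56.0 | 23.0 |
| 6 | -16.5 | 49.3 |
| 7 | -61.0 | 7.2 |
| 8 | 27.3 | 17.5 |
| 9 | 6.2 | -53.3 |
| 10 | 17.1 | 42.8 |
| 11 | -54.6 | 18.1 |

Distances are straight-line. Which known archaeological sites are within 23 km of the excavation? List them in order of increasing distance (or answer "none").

none

Distances from (-13.6, 16.0):
1: √((-27.0)² + (-64.6)²) = √(729.000 + 4173.160) = 70.0 km
2: √((8.1)² + (-61.8)²) = √(65.610 + 3819.240) = 62.3 km
3: √((6.6)² + (-33.2)²) = √(43.560 + 1102.240) = 33.8 km
4: √((41.0)² + (-68.6)²) = √(1681.000 + 4705.960) = 79.9 km
5: √((-42.4)² + (7.0)²) = √(1797.760 + 49.000) = 43.0 km
6: √((-2.9)² + (33.3)²) = √(8.410 + 1108.890) = 33.4 km
7: √((-47.4)² + (-8.8)²) = √(2246.760 + 77.440) = 48.2 km
8: √((40.9)² + (1.5)²) = √(1672.810 + 2.250) = 40.9 km
9: √((19.8)² + (-69.3)²) = √(392.040 + 4802.490) = 72.1 km
10: √((30.7)² + (26.8)²) = √(942.490 + 718.240) = 40.8 km
11: √((-41.0)² + (2.1)²) = √(1681.000 + 4.410) = 41.1 km
Threshold 23 km: none within range.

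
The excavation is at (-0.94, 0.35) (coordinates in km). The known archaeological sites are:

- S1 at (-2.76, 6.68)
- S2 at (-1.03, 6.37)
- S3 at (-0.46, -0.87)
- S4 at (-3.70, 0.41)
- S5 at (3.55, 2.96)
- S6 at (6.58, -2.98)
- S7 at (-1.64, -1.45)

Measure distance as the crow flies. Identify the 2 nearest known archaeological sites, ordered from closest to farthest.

S3, S7

Distances from (-0.94, 0.35):
S1: √((-1.82)² + (6.33)²) = √(3.3124 + 40.0689) = 6.59 km
S2: √((-0.09)² + (6.02)²) = √(0.0081 + 36.2404) = 6.02 km
S3: √((0.48)² + (-1.22)²) = √(0.2304 + 1.4884) = 1.31 km
S4: √((-2.76)² + (0.06)²) = √(7.6176 + 0.0036) = 2.76 km
S5: √((4.49)² + (2.61)²) = √(20.1601 + 6.8121) = 5.19 km
S6: √((7.52)² + (-3.33)²) = √(56.5504 + 11.0889) = 8.22 km
S7: √((-0.70)² + (-1.80)²) = √(0.4900 + 3.2400) = 1.93 km
Sorted: S3 (1.31 km) < S7 (1.93 km) < S4 (2.76 km) < S5 (5.19 km) < …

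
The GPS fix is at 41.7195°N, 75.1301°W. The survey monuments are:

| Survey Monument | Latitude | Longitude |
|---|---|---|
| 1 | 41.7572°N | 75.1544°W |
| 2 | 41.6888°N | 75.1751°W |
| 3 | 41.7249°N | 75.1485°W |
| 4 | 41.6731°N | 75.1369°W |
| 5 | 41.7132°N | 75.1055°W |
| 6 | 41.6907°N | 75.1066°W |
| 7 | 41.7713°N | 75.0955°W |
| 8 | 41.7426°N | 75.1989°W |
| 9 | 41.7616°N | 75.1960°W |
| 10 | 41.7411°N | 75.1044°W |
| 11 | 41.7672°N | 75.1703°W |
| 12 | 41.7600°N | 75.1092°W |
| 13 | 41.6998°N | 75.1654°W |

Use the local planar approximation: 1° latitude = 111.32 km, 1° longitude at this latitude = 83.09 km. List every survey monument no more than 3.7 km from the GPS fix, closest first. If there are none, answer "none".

3, 5, 10, 13

Distances from 41.7195°N, 75.1301°W:
1: √((0.0377·111.32)² + (-0.0243·83.09)²) = √(17.612828 + 4.076712) = 4.6572 km
2: √((-0.0307·111.32)² + (-0.0450·83.09)²) = √(11.679470 + 13.980495) = 5.0656 km
3: √((0.0054·111.32)² + (-0.0184·83.09)²) = √(0.361355 + 2.337401) = 1.6428 km
4: √((-0.0464·111.32)² + (-0.0068·83.09)²) = √(26.679787 + 0.319239) = 5.1961 km
5: √((-0.0063·111.32)² + (0.0246·83.09)²) = √(0.491844 + 4.177993) = 2.1610 km
6: √((-0.0288·111.32)² + (0.0235·83.09)²) = √(10.278539 + 3.812705) = 3.7538 km
7: √((0.0518·111.32)² + (0.0346·83.09)²) = √(33.251092 + 8.265131) = 6.4433 km
8: √((0.0231·111.32)² + (-0.0688·83.09)²) = √(6.612571 + 32.679424) = 6.2683 km
9: √((0.0421·111.32)² + (-0.0659·83.09)²) = √(21.963957 + 29.982535) = 7.2074 km
10: √((0.0216·111.32)² + (0.0257·83.09)²) = √(5.781678 + 4.559989) = 3.2158 km
11: √((0.0477·111.32)² + (-0.0402·83.09)²) = √(28.195718 + 11.157056) = 6.2732 km
12: √((0.0405·111.32)² + (0.0209·83.09)²) = √(20.326212 + 3.015714) = 4.8313 km
13: √((-0.0197·111.32)² + (-0.0353·83.09)²) = √(4.809267 + 8.602941) = 3.6623 km
Threshold 3.7 km: 3 (1.6428 km), 5 (2.1610 km), 10 (3.2158 km), 13 (3.6623 km) are within range.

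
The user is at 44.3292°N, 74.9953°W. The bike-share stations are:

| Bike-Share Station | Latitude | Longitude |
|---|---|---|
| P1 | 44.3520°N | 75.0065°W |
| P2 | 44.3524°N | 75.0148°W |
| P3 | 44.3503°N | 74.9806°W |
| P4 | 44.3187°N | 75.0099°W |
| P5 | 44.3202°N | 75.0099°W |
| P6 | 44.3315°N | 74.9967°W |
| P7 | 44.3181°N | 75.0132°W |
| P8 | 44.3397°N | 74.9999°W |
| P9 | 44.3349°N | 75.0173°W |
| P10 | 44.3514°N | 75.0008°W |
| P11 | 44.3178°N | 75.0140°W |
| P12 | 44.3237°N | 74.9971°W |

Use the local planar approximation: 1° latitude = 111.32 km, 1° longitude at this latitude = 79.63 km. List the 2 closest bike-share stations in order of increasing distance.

P6, P12

Distances from 44.3292°N, 74.9953°W:
P1: √((0.0228·111.32)² + (-0.0112·79.63)²) = √(6.441931 + 0.795407) = 2.6902 km
P2: √((0.0232·111.32)² + (-0.0195·79.63)²) = √(6.669947 + 2.411141) = 3.0135 km
P3: √((0.0211·111.32)² + (0.0147·79.63)²) = √(5.517106 + 1.370213) = 2.6244 km
P4: √((-0.0105·111.32)² + (-0.0146·79.63)²) = √(1.366234 + 1.351634) = 1.6486 km
P5: √((-0.0090·111.32)² + (-0.0146·79.63)²) = √(1.003764 + 1.351634) = 1.5347 km
P6: √((0.0023·111.32)² + (-0.0014·79.63)²) = √(0.065554 + 0.012428) = 0.2793 km
P7: √((-0.0111·111.32)² + (-0.0179·79.63)²) = √(1.526836 + 2.031700) = 1.8864 km
P8: √((0.0105·111.32)² + (-0.0046·79.63)²) = √(1.366234 + 0.134174) = 1.2249 km
P9: √((0.0057·111.32)² + (-0.0220·79.63)²) = √(0.402621 + 3.069013) = 1.8632 km
P10: √((0.0222·111.32)² + (-0.0055·79.63)²) = √(6.107343 + 0.191813) = 2.5098 km
P11: √((-0.0114·111.32)² + (-0.0187·79.63)²) = √(1.610483 + 2.217362) = 1.9565 km
P12: √((-0.0055·111.32)² + (-0.0018·79.63)²) = √(0.374862 + 0.020545) = 0.6288 km
Sorted: P6 (0.2793 km) < P12 (0.6288 km) < P8 (1.2249 km) < P5 (1.5347 km) < …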